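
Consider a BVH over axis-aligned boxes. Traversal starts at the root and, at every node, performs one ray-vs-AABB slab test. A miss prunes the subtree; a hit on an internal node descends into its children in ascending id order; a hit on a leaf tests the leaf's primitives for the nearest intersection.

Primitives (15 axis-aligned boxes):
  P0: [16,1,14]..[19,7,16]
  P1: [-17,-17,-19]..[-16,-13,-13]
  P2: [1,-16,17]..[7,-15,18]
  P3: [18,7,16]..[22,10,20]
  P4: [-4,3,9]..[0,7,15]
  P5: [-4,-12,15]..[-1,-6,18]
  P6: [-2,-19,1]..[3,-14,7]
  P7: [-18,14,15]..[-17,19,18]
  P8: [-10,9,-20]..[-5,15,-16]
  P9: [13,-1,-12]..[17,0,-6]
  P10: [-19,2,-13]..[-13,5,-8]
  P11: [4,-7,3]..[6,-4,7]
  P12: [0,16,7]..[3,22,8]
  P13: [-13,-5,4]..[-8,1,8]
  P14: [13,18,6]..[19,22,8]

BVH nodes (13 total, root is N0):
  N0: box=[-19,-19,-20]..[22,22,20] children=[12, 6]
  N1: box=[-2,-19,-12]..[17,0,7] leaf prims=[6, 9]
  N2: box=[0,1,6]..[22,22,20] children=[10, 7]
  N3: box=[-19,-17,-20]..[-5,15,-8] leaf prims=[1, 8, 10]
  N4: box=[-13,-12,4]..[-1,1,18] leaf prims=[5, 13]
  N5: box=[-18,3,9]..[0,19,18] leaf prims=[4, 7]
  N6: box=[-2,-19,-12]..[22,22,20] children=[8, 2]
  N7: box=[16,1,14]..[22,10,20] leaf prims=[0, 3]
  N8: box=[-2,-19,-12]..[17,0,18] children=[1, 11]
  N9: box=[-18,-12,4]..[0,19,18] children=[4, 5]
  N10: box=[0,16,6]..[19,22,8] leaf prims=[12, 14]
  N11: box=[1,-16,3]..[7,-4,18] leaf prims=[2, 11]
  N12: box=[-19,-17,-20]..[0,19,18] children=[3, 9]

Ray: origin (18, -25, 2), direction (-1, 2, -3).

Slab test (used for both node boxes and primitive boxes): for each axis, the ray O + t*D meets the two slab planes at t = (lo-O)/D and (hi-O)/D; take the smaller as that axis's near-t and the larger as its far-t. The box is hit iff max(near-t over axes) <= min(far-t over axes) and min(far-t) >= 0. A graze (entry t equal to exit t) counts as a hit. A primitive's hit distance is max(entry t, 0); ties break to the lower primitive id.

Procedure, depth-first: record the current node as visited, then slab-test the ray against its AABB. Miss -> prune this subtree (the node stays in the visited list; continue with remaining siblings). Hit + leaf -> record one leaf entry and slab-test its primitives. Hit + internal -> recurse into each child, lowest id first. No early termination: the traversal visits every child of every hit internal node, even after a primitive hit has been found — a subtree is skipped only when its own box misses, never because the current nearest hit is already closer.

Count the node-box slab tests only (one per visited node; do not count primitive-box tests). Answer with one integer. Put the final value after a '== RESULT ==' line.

Traverse from the root:
N0 x:[-4,37] y:[3,47/2] z:[-6,22/3] -> hit [3,22/3], descend [6, 12]
  N6 x:[-4,20] y:[3,47/2] z:[-6,14/3] -> hit [3,14/3], descend [2, 8]
    N2 x:[-4,18] y:[13,47/2] z:[-6,-4/3] -> miss, prune
    N8 x:[1,20] y:[3,25/2] z:[-16/3,14/3] -> hit [3,14/3], descend [1, 11]
      N1 x:[1,20] y:[3,25/2] z:[-5/3,14/3] -> hit [3,14/3] leaf, test {P6(miss), P9(miss)}
      N11 x:[11,17] y:[9/2,21/2] z:[-16/3,-1/3] -> miss, prune
  N12 x:[18,37] y:[4,22] z:[-16/3,22/3] -> miss, prune

7 AABB tests over nodes [0, 6, 2, 8, 1, 11, 12]; 1 leaf entered; closest miss.

== RESULT ==
7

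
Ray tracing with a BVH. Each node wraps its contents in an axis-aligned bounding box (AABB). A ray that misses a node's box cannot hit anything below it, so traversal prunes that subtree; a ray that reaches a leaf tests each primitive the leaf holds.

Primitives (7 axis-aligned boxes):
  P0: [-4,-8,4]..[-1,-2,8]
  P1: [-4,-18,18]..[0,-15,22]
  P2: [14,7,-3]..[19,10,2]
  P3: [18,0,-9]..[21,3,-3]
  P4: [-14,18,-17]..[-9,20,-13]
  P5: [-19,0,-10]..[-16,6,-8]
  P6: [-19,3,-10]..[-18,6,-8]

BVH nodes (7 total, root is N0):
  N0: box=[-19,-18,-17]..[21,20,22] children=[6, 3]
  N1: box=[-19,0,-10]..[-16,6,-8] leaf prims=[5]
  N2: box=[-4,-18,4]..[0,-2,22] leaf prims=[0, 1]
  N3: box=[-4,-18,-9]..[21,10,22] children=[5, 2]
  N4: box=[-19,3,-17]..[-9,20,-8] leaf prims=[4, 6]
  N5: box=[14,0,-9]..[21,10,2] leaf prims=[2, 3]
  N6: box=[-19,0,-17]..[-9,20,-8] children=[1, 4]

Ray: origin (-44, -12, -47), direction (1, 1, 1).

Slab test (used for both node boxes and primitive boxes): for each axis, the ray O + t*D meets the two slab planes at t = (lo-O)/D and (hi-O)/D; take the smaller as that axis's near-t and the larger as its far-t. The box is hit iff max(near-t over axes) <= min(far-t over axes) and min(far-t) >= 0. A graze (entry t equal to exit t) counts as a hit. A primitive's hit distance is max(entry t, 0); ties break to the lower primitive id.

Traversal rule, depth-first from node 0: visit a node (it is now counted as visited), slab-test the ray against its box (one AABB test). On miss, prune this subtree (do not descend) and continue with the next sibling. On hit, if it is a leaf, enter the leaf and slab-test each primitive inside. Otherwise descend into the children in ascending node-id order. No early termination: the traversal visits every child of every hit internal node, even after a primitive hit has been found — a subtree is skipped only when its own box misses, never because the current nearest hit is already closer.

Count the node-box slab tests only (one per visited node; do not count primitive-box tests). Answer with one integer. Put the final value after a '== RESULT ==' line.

Traverse from the root:
N0 x:[25,65] y:[-6,32] z:[30,69] -> hit [30,32], descend [3, 6]
  N3 x:[40,65] y:[-6,22] z:[38,69] -> miss, prune
  N6 x:[25,35] y:[12,32] z:[30,39] -> hit [30,32], descend [1, 4]
    N1 x:[25,28] y:[12,18] z:[37,39] -> miss, prune
    N4 x:[25,35] y:[15,32] z:[30,39] -> hit [30,32] leaf, test {P4@t=30, P6(miss)}

Summary -> nodes [0, 3, 6, 1, 4]; box-tests=5; leaf-entries=1; first=P4

== RESULT ==
5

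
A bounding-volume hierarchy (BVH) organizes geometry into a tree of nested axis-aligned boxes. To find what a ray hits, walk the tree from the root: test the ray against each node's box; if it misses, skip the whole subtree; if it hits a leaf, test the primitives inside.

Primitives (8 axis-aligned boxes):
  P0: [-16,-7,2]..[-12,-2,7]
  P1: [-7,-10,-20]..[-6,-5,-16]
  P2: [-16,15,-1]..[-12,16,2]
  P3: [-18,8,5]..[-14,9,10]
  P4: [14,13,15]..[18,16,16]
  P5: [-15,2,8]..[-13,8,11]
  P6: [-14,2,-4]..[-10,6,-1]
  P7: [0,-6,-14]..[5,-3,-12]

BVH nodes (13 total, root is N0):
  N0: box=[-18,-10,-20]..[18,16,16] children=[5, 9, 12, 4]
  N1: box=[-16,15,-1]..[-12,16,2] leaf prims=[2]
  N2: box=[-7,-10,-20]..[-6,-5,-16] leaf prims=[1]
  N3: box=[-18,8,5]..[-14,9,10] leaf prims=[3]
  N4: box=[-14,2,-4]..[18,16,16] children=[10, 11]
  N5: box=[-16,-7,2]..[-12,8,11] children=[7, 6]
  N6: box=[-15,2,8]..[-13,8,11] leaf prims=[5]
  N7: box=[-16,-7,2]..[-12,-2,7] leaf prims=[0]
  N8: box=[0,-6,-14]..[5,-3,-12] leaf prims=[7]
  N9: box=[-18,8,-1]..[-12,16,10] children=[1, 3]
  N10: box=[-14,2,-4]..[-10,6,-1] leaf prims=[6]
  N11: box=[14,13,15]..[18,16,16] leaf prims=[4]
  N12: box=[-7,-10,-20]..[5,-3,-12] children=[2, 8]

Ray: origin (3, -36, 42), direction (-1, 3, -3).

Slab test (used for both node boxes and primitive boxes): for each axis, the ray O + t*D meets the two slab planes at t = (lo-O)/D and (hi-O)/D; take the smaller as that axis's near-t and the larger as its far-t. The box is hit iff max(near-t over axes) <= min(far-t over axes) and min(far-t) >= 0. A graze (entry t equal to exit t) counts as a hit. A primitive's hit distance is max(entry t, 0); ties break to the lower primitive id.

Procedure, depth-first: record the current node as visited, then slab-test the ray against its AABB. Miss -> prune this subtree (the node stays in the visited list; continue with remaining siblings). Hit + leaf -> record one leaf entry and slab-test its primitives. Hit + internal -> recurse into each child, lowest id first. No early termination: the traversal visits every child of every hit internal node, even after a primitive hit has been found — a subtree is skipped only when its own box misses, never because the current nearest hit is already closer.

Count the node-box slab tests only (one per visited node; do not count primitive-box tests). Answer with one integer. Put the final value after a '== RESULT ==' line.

Trace the traversal:
N0 x:[-15,21] y:[26/3,52/3] z:[26/3,62/3] -> hit [26/3,52/3], descend [4, 5, 9, 12]
  N4 x:[-15,17] y:[38/3,52/3] z:[26/3,46/3] -> hit [38/3,46/3], descend [10, 11]
    N10 x:[13,17] y:[38/3,14] z:[43/3,46/3] -> miss, prune
    N11 x:[-15,-11] y:[49/3,52/3] z:[26/3,9] -> miss, prune
  N5 x:[15,19] y:[29/3,44/3] z:[31/3,40/3] -> miss, prune
  N9 x:[15,21] y:[44/3,52/3] z:[32/3,43/3] -> miss, prune
  N12 x:[-2,10] y:[26/3,11] z:[18,62/3] -> miss, prune

order=[0, 4, 10, 11, 5, 9, 12]  |boxes|=7  |leaves|=0  hit=miss

== RESULT ==
7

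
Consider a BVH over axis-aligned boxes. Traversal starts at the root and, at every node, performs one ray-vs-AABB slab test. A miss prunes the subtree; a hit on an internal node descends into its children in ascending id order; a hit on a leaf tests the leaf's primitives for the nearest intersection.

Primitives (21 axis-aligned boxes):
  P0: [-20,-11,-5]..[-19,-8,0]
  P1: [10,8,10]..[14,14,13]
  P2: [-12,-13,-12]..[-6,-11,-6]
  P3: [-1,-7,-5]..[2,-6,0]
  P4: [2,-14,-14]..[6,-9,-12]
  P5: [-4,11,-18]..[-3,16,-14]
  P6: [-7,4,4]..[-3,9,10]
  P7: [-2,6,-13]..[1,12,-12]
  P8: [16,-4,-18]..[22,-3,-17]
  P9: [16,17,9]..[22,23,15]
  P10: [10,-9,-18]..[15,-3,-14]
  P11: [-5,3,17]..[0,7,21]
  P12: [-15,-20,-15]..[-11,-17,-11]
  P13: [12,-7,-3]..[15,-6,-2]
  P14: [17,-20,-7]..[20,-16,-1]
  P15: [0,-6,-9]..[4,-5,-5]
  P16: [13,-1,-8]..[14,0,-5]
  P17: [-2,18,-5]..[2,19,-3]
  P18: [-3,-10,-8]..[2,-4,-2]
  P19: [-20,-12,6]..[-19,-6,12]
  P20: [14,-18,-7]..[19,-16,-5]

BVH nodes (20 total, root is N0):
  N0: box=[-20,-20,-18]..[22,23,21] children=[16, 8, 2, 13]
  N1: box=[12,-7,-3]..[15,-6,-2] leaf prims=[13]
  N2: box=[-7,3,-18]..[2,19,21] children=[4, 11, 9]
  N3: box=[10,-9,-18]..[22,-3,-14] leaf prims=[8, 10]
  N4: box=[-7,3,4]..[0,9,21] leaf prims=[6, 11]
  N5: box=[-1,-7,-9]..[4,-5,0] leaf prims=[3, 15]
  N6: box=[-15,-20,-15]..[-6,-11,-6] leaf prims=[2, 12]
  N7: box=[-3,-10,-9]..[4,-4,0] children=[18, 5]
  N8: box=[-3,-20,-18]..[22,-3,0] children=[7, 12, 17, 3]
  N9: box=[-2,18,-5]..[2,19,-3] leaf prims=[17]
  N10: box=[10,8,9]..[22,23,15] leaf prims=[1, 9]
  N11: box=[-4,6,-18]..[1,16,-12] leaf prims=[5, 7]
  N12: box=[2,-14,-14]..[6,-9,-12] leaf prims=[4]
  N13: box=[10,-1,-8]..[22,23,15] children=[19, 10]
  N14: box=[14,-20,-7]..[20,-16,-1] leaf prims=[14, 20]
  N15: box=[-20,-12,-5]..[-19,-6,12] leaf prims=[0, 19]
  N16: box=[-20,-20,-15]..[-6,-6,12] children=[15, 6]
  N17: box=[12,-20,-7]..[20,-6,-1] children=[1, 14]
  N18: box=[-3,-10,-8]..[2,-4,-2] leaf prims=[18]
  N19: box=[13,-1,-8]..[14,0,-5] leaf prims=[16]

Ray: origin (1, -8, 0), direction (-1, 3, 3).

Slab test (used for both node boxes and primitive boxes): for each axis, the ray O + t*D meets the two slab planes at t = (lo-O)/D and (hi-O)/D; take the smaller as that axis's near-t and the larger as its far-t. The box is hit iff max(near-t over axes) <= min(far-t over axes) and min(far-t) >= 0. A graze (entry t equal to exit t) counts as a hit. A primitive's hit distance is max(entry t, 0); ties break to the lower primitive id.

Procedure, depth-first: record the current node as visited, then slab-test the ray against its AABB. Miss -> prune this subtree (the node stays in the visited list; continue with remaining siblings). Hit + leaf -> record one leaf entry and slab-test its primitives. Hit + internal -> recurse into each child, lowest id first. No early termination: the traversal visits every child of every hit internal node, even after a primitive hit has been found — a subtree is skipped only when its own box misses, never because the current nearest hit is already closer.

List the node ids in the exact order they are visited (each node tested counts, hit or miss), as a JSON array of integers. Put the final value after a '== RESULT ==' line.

Trace the traversal:
N0 x:[-21,21] y:[-4,31/3] z:[-6,7] -> hit [-4,7], descend [2, 8, 13, 16]
  N2 x:[-1,8] y:[11/3,9] z:[-6,7] -> hit [11/3,7], descend [4, 9, 11]
    N4 x:[1,8] y:[11/3,17/3] z:[4/3,7] -> hit [11/3,17/3] leaf, test {P6(miss), P11(miss)}
    N9 x:[-1,3] y:[26/3,9] z:[-5/3,-1] -> miss, prune
    N11 x:[0,5] y:[14/3,8] z:[-6,-4] -> miss, prune
  N8 x:[-21,4] y:[-4,5/3] z:[-6,0] -> hit [-4,0], descend [3, 7, 12, 17]
    N3 x:[-21,-9] y:[-1/3,5/3] z:[-6,-14/3] -> miss, prune
    N7 x:[-3,4] y:[-2/3,4/3] z:[-3,0] -> hit [-2/3,0], descend [5, 18]
      N5 x:[-3,2] y:[1/3,1] z:[-3,0] -> miss, prune
      N18 x:[-1,4] y:[-2/3,4/3] z:[-8/3,-2/3] -> miss, prune
    N12 x:[-5,-1] y:[-2,-1/3] z:[-14/3,-4] -> miss, prune
    N17 x:[-19,-11] y:[-4,2/3] z:[-7/3,-1/3] -> miss, prune
  N13 x:[-21,-9] y:[7/3,31/3] z:[-8/3,5] -> miss, prune
  N16 x:[7,21] y:[-4,2/3] z:[-5,4] -> miss, prune

order=[0, 2, 4, 9, 11, 8, 3, 7, 5, 18, 12, 17, 13, 16]  |boxes|=14  |leaves|=1  hit=miss

== RESULT ==
[0, 2, 4, 9, 11, 8, 3, 7, 5, 18, 12, 17, 13, 16]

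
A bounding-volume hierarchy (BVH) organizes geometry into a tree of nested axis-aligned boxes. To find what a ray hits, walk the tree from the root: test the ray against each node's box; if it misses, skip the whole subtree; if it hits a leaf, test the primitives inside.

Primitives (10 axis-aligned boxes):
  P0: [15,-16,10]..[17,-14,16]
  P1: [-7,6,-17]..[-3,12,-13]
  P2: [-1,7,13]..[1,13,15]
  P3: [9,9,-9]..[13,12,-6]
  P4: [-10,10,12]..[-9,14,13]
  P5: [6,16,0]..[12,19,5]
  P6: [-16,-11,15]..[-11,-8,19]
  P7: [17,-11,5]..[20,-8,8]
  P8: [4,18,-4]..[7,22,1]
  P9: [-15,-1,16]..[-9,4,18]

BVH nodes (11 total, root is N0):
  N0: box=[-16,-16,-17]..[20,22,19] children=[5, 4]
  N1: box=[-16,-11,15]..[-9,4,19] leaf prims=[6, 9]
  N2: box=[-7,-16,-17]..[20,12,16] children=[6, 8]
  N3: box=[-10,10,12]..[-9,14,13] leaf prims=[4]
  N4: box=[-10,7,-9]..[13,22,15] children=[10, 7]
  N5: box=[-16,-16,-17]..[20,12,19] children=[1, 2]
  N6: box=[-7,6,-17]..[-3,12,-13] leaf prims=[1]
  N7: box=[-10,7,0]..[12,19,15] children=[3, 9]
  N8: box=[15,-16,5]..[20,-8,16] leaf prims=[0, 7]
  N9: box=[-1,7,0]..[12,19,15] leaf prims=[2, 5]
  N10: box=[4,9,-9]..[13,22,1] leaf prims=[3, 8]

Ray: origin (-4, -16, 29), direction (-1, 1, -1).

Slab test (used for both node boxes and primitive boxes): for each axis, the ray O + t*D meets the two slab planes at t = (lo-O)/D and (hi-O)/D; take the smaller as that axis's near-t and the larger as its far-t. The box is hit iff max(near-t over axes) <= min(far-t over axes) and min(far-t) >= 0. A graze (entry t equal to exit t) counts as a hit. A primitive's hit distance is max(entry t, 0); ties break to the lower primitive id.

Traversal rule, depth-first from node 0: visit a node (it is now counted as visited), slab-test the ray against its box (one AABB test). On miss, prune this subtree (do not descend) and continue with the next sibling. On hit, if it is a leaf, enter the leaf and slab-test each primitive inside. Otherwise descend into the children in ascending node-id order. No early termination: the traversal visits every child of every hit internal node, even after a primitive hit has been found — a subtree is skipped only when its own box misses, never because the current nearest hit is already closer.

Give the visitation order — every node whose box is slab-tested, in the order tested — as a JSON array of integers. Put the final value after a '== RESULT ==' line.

Walk:
N0 x:[-24,12] y:[0,38] z:[10,46] -> hit [10,12], descend [4, 5]
  N4 x:[-17,6] y:[23,38] z:[14,38] -> miss, prune
  N5 x:[-24,12] y:[0,28] z:[10,46] -> hit [10,12], descend [1, 2]
    N1 x:[5,12] y:[5,20] z:[10,14] -> hit [10,12] leaf, test {P6(miss), P9(miss)}
    N2 x:[-24,3] y:[0,28] z:[13,46] -> miss, prune

order=[0, 4, 5, 1, 2]  |boxes|=5  |leaves|=1  hit=miss

== RESULT ==
[0, 4, 5, 1, 2]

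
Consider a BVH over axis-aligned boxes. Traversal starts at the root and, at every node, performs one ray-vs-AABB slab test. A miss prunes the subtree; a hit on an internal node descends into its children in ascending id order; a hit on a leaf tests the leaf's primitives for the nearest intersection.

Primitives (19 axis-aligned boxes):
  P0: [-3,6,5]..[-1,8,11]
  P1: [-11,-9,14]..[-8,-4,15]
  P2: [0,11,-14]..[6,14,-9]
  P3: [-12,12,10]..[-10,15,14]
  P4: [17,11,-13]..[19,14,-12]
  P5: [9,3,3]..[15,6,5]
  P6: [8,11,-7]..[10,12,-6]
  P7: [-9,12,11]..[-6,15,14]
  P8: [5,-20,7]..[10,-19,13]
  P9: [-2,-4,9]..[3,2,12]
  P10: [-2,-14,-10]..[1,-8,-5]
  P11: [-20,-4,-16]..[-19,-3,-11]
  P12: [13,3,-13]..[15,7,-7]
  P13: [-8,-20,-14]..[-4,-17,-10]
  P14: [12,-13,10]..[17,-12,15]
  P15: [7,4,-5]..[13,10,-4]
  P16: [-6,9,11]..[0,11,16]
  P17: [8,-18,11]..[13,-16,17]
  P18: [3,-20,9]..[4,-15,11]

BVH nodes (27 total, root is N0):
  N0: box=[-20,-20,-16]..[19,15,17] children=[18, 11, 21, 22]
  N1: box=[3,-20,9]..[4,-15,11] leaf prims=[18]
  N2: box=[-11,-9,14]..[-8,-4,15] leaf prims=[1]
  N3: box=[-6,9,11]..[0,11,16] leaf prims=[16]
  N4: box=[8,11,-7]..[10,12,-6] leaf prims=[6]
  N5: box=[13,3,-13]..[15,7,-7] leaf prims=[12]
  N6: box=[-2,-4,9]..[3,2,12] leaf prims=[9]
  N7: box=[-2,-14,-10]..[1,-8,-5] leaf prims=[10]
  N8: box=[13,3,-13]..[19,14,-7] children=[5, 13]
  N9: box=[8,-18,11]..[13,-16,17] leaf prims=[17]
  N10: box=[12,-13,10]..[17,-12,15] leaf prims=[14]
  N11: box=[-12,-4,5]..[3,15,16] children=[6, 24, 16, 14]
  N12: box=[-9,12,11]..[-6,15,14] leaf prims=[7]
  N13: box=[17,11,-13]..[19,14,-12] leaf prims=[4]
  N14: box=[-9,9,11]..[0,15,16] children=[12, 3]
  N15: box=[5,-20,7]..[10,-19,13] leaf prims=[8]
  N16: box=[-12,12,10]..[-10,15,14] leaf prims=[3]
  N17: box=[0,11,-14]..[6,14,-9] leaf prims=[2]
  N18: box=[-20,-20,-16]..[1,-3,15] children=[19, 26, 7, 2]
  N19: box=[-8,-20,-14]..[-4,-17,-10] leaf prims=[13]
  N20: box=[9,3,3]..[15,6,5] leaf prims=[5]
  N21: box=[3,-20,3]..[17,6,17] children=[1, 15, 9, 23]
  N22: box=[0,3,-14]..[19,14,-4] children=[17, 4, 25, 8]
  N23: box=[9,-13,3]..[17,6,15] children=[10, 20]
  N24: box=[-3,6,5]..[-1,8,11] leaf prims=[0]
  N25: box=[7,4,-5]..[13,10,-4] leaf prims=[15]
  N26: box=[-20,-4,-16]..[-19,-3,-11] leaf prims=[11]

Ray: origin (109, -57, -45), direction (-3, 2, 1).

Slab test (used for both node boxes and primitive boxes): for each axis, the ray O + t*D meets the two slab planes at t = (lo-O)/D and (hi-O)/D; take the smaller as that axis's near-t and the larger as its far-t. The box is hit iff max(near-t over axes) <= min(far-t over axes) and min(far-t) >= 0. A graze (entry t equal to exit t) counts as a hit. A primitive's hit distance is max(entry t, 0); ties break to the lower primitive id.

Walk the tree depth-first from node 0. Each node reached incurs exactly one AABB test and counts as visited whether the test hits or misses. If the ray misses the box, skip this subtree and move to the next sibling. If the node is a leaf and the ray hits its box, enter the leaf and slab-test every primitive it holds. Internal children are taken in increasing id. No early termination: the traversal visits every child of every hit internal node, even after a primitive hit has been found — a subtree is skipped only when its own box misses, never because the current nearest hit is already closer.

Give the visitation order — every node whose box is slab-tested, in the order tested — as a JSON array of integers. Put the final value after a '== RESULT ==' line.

Trace the traversal:
N0 x:[30,43] y:[37/2,36] z:[29,62] -> hit [30,36], descend [11, 18, 21, 22]
  N11 x:[106/3,121/3] y:[53/2,36] z:[50,61] -> miss, prune
  N18 x:[36,43] y:[37/2,27] z:[29,60] -> miss, prune
  N21 x:[92/3,106/3] y:[37/2,63/2] z:[48,62] -> miss, prune
  N22 x:[30,109/3] y:[30,71/2] z:[31,41] -> hit [31,71/2], descend [4, 8, 17, 25]
    N4 x:[33,101/3] y:[34,69/2] z:[38,39] -> miss, prune
    N8 x:[30,32] y:[30,71/2] z:[32,38] -> hit [32,32], descend [5, 13]
      N5 x:[94/3,32] y:[30,32] z:[32,38] -> hit [32,32] leaf, test {P12@t=32}
      N13 x:[30,92/3] y:[34,71/2] z:[32,33] -> miss, prune
    N17 x:[103/3,109/3] y:[34,71/2] z:[31,36] -> hit [103/3,71/2] leaf, test {P2@t=103/3}
    N25 x:[32,34] y:[61/2,67/2] z:[40,41] -> miss, prune

Visited [0, 11, 18, 21, 22, 4, 8, 5, 13, 17, 25]. Tests: 11 box, 2 leaf. Nearest: P12.

== RESULT ==
[0, 11, 18, 21, 22, 4, 8, 5, 13, 17, 25]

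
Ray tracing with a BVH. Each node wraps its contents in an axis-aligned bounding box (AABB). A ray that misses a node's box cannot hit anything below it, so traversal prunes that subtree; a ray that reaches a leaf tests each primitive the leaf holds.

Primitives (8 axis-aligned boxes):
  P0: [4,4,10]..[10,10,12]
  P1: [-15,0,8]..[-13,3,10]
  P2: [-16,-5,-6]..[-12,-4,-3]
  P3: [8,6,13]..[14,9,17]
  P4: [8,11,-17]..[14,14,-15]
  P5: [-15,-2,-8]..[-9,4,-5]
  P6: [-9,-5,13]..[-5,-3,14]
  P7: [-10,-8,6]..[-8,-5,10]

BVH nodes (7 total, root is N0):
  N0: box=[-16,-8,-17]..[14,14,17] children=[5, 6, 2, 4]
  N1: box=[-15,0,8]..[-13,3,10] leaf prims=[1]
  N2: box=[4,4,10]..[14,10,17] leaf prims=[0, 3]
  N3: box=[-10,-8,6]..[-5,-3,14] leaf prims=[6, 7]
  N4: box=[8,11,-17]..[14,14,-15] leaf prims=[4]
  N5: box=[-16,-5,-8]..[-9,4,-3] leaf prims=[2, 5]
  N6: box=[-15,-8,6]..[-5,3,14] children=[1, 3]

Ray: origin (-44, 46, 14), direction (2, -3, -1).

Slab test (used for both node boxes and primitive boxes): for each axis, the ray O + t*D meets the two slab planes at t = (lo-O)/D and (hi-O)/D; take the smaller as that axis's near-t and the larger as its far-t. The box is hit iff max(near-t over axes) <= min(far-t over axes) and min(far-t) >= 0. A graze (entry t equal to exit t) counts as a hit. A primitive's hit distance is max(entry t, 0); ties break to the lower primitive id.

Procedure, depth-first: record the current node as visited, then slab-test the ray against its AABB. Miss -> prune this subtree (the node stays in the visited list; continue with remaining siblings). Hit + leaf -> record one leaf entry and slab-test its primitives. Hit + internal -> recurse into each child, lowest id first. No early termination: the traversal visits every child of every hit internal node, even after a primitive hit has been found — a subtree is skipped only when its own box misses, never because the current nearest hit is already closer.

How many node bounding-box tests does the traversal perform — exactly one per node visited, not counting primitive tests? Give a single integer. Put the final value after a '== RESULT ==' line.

Traverse from the root:
N0 x:[14,29] y:[32/3,18] z:[-3,31] -> hit [14,18], descend [2, 4, 5, 6]
  N2 x:[24,29] y:[12,14] z:[-3,4] -> miss, prune
  N4 x:[26,29] y:[32/3,35/3] z:[29,31] -> miss, prune
  N5 x:[14,35/2] y:[14,17] z:[17,22] -> hit [17,17] leaf, test {P2(miss), P5(miss)}
  N6 x:[29/2,39/2] y:[43/3,18] z:[0,8] -> miss, prune

5 AABB tests over nodes [0, 2, 4, 5, 6]; 1 leaf entered; closest miss.

== RESULT ==
5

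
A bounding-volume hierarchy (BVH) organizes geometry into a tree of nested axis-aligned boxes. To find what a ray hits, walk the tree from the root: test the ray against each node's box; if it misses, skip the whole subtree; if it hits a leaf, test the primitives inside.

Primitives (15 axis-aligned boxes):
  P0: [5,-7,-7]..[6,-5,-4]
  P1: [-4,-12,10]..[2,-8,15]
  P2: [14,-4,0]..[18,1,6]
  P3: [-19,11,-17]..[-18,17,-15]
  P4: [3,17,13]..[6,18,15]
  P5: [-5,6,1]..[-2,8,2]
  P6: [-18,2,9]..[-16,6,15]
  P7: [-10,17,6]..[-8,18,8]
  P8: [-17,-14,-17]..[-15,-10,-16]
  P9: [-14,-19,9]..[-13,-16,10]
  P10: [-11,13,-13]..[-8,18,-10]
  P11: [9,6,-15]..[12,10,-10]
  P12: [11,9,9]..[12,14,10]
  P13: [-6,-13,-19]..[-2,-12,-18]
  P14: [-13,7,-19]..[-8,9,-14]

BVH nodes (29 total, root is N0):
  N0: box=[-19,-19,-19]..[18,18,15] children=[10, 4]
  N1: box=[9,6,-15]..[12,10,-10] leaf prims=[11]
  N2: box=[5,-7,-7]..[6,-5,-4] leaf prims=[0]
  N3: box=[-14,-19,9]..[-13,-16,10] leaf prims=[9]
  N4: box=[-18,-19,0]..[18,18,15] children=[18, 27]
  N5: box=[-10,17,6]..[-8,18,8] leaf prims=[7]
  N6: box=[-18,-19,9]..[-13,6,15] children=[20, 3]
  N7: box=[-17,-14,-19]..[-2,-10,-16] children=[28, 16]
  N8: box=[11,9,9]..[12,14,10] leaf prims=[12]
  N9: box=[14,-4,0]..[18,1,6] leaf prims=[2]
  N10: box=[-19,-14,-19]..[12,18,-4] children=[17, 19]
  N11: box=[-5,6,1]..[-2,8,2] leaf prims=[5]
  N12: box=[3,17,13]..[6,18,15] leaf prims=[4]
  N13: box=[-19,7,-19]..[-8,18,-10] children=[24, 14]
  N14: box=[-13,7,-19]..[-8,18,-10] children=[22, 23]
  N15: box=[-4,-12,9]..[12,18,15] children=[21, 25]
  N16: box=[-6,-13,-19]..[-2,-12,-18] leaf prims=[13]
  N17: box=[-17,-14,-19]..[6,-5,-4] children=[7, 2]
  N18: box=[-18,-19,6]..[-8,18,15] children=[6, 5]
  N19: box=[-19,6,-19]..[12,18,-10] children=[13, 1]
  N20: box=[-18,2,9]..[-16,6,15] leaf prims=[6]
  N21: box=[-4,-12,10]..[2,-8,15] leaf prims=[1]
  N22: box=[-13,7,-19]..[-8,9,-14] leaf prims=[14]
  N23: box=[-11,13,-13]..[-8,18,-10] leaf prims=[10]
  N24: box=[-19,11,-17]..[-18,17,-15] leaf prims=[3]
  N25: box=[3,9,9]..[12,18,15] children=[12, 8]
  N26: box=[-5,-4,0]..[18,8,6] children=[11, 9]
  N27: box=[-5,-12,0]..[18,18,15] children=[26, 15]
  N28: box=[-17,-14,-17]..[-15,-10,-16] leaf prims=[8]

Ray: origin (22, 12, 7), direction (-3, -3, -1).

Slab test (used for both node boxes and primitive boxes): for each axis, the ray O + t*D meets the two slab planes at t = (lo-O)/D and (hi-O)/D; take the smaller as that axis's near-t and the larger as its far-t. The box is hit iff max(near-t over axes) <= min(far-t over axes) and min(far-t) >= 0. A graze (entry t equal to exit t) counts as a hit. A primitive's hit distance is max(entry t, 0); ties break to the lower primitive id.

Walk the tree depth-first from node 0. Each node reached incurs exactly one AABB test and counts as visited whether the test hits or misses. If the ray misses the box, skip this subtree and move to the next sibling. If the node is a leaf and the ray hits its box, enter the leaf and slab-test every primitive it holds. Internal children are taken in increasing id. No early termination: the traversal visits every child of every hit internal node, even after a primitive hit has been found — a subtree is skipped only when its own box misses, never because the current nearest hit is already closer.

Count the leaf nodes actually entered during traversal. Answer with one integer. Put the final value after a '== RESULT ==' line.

Walk:
N0 x:[4/3,41/3] y:[-2,31/3] z:[-8,26] -> hit [4/3,31/3], descend [4, 10]
  N4 x:[4/3,40/3] y:[-2,31/3] z:[-8,7] -> hit [4/3,7], descend [18, 27]
    N18 x:[10,40/3] y:[-2,31/3] z:[-8,1] -> miss, prune
    N27 x:[4/3,9] y:[-2,8] z:[-8,7] -> hit [4/3,7], descend [15, 26]
      N15 x:[10/3,26/3] y:[-2,8] z:[-8,-2] -> miss, prune
      N26 x:[4/3,9] y:[4/3,16/3] z:[1,7] -> hit [4/3,16/3], descend [9, 11]
        N9 x:[4/3,8/3] y:[11/3,16/3] z:[1,7] -> miss, prune
        N11 x:[8,9] y:[4/3,2] z:[5,6] -> miss, prune
  N10 x:[10/3,41/3] y:[-2,26/3] z:[11,26] -> miss, prune

9 AABB tests over nodes [0, 4, 18, 27, 15, 26, 9, 11, 10]; 0 leaves entered; closest miss.

== RESULT ==
0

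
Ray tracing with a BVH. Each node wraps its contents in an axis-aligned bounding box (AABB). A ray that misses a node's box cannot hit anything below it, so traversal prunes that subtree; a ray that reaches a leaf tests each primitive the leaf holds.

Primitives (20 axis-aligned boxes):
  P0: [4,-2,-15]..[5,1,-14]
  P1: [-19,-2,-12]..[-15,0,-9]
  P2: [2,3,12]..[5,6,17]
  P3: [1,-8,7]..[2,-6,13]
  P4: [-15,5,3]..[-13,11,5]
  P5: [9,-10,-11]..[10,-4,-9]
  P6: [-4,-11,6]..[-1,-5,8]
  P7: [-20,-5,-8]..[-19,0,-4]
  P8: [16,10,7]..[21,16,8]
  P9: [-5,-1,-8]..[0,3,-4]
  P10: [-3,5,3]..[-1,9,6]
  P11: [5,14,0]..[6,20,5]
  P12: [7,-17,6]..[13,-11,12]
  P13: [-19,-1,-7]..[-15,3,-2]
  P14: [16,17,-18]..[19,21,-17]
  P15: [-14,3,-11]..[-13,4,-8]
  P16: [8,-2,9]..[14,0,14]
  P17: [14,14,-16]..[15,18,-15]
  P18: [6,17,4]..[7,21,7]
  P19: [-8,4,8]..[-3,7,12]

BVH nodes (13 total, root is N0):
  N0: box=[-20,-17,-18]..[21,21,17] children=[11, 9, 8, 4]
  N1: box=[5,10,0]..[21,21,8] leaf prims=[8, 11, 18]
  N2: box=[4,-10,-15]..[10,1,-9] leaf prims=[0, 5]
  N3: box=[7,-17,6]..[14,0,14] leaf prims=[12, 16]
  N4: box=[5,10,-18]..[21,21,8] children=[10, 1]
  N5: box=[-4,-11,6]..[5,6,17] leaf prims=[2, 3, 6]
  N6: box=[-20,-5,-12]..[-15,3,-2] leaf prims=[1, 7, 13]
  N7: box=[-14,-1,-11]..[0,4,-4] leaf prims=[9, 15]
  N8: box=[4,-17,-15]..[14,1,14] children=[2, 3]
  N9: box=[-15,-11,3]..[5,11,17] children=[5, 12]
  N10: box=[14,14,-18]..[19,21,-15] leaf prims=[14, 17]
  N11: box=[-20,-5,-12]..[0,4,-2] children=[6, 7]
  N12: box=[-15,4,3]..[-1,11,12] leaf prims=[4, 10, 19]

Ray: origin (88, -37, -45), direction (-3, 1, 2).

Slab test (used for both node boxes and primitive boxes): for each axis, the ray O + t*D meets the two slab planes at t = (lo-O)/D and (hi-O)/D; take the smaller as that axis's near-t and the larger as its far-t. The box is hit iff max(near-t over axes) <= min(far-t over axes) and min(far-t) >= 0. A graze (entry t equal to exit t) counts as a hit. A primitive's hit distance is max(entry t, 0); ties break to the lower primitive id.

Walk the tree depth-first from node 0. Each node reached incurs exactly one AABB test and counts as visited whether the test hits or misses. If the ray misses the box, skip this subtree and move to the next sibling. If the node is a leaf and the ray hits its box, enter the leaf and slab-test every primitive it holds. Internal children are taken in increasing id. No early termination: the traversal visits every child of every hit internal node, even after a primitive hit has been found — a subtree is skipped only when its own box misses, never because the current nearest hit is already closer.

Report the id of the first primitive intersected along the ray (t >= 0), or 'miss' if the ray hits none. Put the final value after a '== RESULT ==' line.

Trace the traversal:
N0 x:[67/3,36] y:[20,58] z:[27/2,31] -> hit [67/3,31], descend [4, 8, 9, 11]
  N4 x:[67/3,83/3] y:[47,58] z:[27/2,53/2] -> miss, prune
  N8 x:[74/3,28] y:[20,38] z:[15,59/2] -> hit [74/3,28], descend [2, 3]
    N2 x:[26,28] y:[27,38] z:[15,18] -> miss, prune
    N3 x:[74/3,27] y:[20,37] z:[51/2,59/2] -> hit [51/2,27] leaf, test {P12@t=51/2, P16(miss)}
  N9 x:[83/3,103/3] y:[26,48] z:[24,31] -> hit [83/3,31], descend [5, 12]
    N5 x:[83/3,92/3] y:[26,43] z:[51/2,31] -> hit [83/3,92/3] leaf, test {P2(miss), P3@t=29, P6(miss)}
    N12 x:[89/3,103/3] y:[41,48] z:[24,57/2] -> miss, prune
  N11 x:[88/3,36] y:[32,41] z:[33/2,43/2] -> miss, prune

order=[0, 4, 8, 2, 3, 9, 5, 12, 11]  |boxes|=9  |leaves|=2  hit=P12

== RESULT ==
12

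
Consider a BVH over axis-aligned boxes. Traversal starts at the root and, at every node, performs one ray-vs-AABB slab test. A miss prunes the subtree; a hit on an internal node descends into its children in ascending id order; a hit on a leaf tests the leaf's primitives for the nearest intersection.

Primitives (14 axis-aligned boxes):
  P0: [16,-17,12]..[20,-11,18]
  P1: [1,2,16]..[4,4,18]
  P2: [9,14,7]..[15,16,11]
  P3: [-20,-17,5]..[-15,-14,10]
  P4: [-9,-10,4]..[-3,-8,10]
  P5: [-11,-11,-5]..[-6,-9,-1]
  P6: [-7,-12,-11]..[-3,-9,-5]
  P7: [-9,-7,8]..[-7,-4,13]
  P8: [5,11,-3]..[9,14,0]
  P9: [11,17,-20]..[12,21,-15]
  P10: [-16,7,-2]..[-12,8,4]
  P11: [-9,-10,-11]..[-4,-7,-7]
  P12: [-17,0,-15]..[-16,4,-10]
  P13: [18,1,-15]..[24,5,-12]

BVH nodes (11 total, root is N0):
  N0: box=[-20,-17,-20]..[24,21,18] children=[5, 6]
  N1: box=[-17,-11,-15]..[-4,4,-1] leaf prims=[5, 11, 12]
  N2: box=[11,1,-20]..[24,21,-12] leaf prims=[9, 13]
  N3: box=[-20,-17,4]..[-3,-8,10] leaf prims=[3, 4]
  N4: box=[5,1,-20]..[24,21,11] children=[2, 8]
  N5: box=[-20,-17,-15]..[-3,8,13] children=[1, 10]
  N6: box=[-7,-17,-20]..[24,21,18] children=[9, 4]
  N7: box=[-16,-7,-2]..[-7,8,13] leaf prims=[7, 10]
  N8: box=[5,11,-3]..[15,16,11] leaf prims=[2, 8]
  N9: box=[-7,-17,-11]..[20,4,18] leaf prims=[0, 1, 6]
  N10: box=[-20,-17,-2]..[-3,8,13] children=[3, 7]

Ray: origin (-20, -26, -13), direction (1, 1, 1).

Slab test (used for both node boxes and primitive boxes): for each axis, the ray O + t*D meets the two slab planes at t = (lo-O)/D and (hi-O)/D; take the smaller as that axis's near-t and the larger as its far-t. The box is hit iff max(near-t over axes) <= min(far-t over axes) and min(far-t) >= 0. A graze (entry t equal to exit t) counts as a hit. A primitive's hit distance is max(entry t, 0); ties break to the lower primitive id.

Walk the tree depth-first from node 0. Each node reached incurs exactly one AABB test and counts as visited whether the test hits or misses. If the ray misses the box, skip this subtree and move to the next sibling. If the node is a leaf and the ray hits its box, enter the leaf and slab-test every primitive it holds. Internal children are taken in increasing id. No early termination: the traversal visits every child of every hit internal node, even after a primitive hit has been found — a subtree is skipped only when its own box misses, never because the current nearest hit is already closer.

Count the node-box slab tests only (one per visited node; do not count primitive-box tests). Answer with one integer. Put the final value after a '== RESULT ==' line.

Trace the traversal:
N0 x:[0,44] y:[9,47] z:[-7,31] -> hit [9,31], descend [5, 6]
  N5 x:[0,17] y:[9,34] z:[-2,26] -> hit [9,17], descend [1, 10]
    N1 x:[3,16] y:[15,30] z:[-2,12] -> miss, prune
    N10 x:[0,17] y:[9,34] z:[11,26] -> hit [11,17], descend [3, 7]
      N3 x:[0,17] y:[9,18] z:[17,23] -> hit [17,17] leaf, test {P3(miss), P4@t=17}
      N7 x:[4,13] y:[19,34] z:[11,26] -> miss, prune
  N6 x:[13,44] y:[9,47] z:[-7,31] -> hit [13,31], descend [4, 9]
    N4 x:[25,44] y:[27,47] z:[-7,24] -> miss, prune
    N9 x:[13,40] y:[9,30] z:[2,31] -> hit [13,30] leaf, test {P0(miss), P1(miss), P6(miss)}

Summary -> nodes [0, 5, 1, 10, 3, 7, 6, 4, 9]; box-tests=9; leaf-entries=2; first=P4

== RESULT ==
9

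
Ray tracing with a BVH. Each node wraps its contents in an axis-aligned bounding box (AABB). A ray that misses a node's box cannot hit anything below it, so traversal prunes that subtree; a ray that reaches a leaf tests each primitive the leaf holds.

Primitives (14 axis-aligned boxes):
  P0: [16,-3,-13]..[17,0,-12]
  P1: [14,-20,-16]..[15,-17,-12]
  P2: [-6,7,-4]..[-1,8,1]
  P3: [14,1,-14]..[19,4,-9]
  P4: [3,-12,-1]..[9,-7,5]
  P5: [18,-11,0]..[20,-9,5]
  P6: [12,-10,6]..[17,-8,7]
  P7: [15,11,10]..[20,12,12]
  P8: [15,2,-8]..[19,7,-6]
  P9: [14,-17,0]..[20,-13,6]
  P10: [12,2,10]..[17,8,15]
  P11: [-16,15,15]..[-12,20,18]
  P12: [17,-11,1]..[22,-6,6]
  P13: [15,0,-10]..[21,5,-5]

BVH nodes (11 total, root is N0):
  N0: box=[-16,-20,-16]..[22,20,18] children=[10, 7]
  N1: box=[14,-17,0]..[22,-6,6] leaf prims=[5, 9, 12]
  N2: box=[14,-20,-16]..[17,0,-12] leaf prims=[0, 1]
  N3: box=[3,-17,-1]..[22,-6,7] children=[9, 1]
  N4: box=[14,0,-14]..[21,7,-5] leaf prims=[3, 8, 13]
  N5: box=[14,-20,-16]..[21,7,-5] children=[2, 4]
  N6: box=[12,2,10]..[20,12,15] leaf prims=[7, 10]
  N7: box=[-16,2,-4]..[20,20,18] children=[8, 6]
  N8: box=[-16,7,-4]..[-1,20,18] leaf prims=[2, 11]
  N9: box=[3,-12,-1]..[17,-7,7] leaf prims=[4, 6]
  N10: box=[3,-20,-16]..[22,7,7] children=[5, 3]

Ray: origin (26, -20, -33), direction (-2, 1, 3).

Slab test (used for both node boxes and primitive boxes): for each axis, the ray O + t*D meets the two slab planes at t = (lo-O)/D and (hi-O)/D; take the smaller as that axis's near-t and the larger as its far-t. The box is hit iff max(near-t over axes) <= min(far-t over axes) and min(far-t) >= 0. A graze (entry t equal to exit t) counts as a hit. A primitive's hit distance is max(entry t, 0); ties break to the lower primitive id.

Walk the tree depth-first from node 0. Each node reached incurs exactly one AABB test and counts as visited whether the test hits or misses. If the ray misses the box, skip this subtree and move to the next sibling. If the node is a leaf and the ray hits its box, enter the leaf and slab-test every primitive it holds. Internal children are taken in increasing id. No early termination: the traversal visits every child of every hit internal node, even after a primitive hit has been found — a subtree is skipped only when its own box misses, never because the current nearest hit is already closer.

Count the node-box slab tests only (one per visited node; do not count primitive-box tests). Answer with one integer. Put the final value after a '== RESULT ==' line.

Walk:
N0 x:[2,21] y:[0,40] z:[17/3,17] -> hit [17/3,17], descend [7, 10]
  N7 x:[3,21] y:[22,40] z:[29/3,17] -> miss, prune
  N10 x:[2,23/2] y:[0,27] z:[17/3,40/3] -> hit [17/3,23/2], descend [3, 5]
    N3 x:[2,23/2] y:[3,14] z:[32/3,40/3] -> hit [32/3,23/2], descend [1, 9]
      N1 x:[2,6] y:[3,14] z:[11,13] -> miss, prune
      N9 x:[9/2,23/2] y:[8,13] z:[32/3,40/3] -> hit [32/3,23/2] leaf, test {P4@t=32/3, P6(miss)}
    N5 x:[5/2,6] y:[0,27] z:[17/3,28/3] -> hit [17/3,6], descend [2, 4]
      N2 x:[9/2,6] y:[0,20] z:[17/3,7] -> hit [17/3,6] leaf, test {P0(miss), P1(miss)}
      N4 x:[5/2,6] y:[20,27] z:[19/3,28/3] -> miss, prune

order=[0, 7, 10, 3, 1, 9, 5, 2, 4]  |boxes|=9  |leaves|=2  hit=P4

== RESULT ==
9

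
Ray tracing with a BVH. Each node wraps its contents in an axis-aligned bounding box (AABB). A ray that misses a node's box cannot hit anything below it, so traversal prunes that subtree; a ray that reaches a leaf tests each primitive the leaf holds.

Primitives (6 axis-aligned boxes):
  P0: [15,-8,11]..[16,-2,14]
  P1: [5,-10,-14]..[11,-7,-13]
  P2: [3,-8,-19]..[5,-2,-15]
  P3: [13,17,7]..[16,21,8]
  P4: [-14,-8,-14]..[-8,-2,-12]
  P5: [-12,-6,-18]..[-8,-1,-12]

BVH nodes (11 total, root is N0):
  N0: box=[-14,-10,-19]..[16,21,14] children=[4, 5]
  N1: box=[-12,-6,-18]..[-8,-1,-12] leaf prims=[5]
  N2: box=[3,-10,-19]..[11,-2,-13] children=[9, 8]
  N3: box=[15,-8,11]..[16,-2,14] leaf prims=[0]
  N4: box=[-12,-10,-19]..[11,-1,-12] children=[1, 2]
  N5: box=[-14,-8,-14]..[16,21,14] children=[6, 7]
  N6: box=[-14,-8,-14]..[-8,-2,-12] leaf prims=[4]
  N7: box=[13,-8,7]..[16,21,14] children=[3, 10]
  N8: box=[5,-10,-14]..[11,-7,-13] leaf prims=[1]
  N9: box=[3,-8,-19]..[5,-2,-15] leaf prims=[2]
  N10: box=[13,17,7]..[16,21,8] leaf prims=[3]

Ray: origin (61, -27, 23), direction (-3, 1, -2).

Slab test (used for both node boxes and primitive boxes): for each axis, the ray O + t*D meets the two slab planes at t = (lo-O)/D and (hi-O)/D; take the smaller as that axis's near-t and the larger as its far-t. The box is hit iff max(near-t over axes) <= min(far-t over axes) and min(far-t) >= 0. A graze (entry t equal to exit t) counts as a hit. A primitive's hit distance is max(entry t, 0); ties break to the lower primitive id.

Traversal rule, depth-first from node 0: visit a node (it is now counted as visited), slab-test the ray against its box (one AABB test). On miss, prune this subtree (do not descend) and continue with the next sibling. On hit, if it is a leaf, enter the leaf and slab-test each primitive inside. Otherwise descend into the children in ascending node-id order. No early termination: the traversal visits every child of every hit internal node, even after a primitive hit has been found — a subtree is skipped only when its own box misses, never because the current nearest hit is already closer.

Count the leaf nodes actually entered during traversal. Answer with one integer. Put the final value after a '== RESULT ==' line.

Walk:
N0 x:[15,25] y:[17,48] z:[9/2,21] -> hit [17,21], descend [4, 5]
  N4 x:[50/3,73/3] y:[17,26] z:[35/2,21] -> hit [35/2,21], descend [1, 2]
    N1 x:[23,73/3] y:[21,26] z:[35/2,41/2] -> miss, prune
    N2 x:[50/3,58/3] y:[17,25] z:[18,21] -> hit [18,58/3], descend [8, 9]
      N8 x:[50/3,56/3] y:[17,20] z:[18,37/2] -> hit [18,37/2] leaf, test {P1@t=18}
      N9 x:[56/3,58/3] y:[19,25] z:[19,21] -> hit [19,58/3] leaf, test {P2@t=19}
  N5 x:[15,25] y:[19,48] z:[9/2,37/2] -> miss, prune

order=[0, 4, 1, 2, 8, 9, 5]  |boxes|=7  |leaves|=2  hit=P1

== RESULT ==
2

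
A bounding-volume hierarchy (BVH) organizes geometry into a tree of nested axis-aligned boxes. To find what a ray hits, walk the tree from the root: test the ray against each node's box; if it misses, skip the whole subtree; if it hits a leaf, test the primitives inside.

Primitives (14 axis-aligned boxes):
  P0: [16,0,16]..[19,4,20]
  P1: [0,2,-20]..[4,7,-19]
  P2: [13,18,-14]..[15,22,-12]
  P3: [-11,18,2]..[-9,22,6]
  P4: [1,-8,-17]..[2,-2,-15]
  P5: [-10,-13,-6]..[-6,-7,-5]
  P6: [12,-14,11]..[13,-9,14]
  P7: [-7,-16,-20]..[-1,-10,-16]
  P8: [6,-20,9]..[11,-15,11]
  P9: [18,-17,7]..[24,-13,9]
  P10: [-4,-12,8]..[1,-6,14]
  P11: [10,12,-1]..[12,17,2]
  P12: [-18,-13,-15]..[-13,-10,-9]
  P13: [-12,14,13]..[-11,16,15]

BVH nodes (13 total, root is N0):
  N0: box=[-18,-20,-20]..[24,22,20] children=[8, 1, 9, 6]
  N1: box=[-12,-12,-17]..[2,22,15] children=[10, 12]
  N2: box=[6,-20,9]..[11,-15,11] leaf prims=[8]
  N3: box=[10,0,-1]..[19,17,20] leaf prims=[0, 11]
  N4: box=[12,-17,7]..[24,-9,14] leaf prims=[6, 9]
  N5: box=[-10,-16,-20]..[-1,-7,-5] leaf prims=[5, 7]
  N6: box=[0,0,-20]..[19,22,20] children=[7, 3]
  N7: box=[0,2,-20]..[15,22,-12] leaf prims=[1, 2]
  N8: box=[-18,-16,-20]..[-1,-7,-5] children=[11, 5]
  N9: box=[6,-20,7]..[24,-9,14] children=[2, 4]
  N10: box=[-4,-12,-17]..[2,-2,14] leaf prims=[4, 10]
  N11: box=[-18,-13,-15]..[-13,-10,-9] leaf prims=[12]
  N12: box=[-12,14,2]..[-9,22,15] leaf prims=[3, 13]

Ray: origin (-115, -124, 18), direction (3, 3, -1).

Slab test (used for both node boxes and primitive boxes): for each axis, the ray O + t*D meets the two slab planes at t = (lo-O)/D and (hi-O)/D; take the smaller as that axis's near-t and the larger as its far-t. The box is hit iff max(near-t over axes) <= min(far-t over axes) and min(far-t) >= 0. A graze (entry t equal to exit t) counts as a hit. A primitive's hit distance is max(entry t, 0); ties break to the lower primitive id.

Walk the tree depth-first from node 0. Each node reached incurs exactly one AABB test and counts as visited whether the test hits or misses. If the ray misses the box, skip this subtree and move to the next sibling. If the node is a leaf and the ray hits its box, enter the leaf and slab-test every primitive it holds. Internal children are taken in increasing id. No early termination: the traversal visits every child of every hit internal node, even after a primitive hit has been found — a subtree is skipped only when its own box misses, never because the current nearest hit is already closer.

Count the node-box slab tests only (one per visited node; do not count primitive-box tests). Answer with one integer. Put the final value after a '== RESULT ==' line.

Trace the traversal:
N0 x:[97/3,139/3] y:[104/3,146/3] z:[-2,38] -> hit [104/3,38], descend [1, 6, 8, 9]
  N1 x:[103/3,39] y:[112/3,146/3] z:[3,35] -> miss, prune
  N6 x:[115/3,134/3] y:[124/3,146/3] z:[-2,38] -> miss, prune
  N8 x:[97/3,38] y:[36,39] z:[23,38] -> hit [36,38], descend [5, 11]
    N5 x:[35,38] y:[36,39] z:[23,38] -> hit [36,38] leaf, test {P5(miss), P7@t=36}
    N11 x:[97/3,34] y:[37,38] z:[27,33] -> miss, prune
  N9 x:[121/3,139/3] y:[104/3,115/3] z:[4,11] -> miss, prune

7 AABB tests over nodes [0, 1, 6, 8, 5, 11, 9]; 1 leaf entered; closest P7.

== RESULT ==
7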